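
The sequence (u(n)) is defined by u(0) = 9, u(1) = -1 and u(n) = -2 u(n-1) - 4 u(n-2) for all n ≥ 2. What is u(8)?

-2176

u(2) = -2(-1) - 4(9) = -34
u(3) = -2(-34) - 4(-1) = 72
u(4) = -2(72) - 4(-34) = -8
u(5) = -2(-8) - 4(72) = -272
u(6) = -2(-272) - 4(-8) = 576
u(7) = -2(576) - 4(-272) = -64
u(8) = -2(-64) - 4(576) = -2176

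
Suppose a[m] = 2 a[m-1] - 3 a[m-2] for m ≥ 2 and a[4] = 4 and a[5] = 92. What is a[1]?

Rearranging, a[m-2] = (a[m] - 2 a[m-1]) / -3.
a[3] = (92 - 2·4) / -3 = 84/-3 = -28
a[2] = (4 - 2·(-28)) / -3 = 60/-3 = -20
a[1] = (-28 - 2·(-20)) / -3 = 12/-3 = -4

-4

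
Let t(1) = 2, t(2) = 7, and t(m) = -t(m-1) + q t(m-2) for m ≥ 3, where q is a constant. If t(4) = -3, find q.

t(3) = -7 + 2q
t(4) = 7 + 5q
So 7 + 5q = -3, giving q = -2.

-2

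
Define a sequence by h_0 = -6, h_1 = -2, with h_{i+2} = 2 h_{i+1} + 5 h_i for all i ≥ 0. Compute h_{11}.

-1796398

h_2 = 2·(-2) + 5·(-6) = -34
h_3 = 2·(-34) + 5·(-2) = -78
h_4 = 2·(-78) + 5·(-34) = -326
h_5 = 2·(-326) + 5·(-78) = -1042
h_6 = 2·(-1042) + 5·(-326) = -3714
h_7 = 2·(-3714) + 5·(-1042) = -12638
h_8 = 2·(-12638) + 5·(-3714) = -43846
h_9 = 2·(-43846) + 5·(-12638) = -150882
h_{10} = 2·(-150882) + 5·(-43846) = -520994
h_{11} = 2·(-520994) + 5·(-150882) = -1796398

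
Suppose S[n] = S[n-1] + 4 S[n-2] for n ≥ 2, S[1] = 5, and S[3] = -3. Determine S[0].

Let S[0] = v.
S[2] = 5 + 4v
S[3] = 25 + 4v
So 25 + 4v = -3, giving v = -7.

-7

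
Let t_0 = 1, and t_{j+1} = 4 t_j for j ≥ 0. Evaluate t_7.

t_1 = 4*1 = 4
t_2 = 4*4 = 16
t_3 = 4*16 = 64
t_4 = 4*64 = 256
t_5 = 4*256 = 1024
t_6 = 4*1024 = 4096
t_7 = 4*4096 = 16384

16384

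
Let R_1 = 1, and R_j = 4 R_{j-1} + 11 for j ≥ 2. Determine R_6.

4775

R_2 = 4*1 + 11 = 15
R_3 = 4*15 + 11 = 71
R_4 = 4*71 + 11 = 295
R_5 = 4*295 + 11 = 1191
R_6 = 4*1191 + 11 = 4775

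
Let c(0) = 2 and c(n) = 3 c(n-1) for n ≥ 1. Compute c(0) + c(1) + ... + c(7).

c(1) = 3*2 = 6
c(2) = 3*6 = 18
c(3) = 3*18 = 54
c(4) = 3*54 = 162
c(5) = 3*162 = 486
c(6) = 3*486 = 1458
c(7) = 3*1458 = 4374
Sum = 2 + 6 + 18 + 54 + 162 + 486 + 1458 + 4374 = 6560

6560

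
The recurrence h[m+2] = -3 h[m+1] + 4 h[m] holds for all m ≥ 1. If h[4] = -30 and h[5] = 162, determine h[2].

6

Rearranging, h[m-2] = (h[m] + 3 h[m-1]) / 4.
h[3] = (162 + 3·(-30)) / 4 = 72/4 = 18
h[2] = (-30 + 3·18) / 4 = 24/4 = 6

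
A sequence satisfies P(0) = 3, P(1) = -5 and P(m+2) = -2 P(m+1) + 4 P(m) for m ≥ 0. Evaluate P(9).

P(2) = -2(-5) + 4(3) = 22
P(3) = -2(22) + 4(-5) = -64
P(4) = -2(-64) + 4(22) = 216
P(5) = -2(216) + 4(-64) = -688
P(6) = -2(-688) + 4(216) = 2240
P(7) = -2(2240) + 4(-688) = -7232
P(8) = -2(-7232) + 4(2240) = 23424
P(9) = -2(23424) + 4(-7232) = -75776

-75776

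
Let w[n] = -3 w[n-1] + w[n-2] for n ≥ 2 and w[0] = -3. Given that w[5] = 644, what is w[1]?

5

Let w[1] = y.
w[2] = -3 - 3y
w[3] = 9 + 10y
w[4] = -30 - 33y
w[5] = 99 + 109y
So 99 + 109y = 644, giving y = 5.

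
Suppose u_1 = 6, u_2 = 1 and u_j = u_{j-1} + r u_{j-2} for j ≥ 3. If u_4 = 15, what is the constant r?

2

u_3 = 1 + 6r
u_4 = 1 + 7r
So 1 + 7r = 15, giving r = 2.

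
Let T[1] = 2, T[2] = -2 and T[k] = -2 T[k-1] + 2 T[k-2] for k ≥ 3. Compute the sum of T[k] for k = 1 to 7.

308

T[3] = -2(-2) + 2(2) = 8
T[4] = -2(8) + 2(-2) = -20
T[5] = -2(-20) + 2(8) = 56
T[6] = -2(56) + 2(-20) = -152
T[7] = -2(-152) + 2(56) = 416
Sum = 2 + (-2) + 8 + (-20) + 56 + (-152) + 416 = 308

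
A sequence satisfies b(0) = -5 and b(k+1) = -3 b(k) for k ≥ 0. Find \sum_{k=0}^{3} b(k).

100

b(1) = -3*(-5) = 15
b(2) = -3*15 = -45
b(3) = -3*(-45) = 135
Sum = (-5) + 15 + (-45) + 135 = 100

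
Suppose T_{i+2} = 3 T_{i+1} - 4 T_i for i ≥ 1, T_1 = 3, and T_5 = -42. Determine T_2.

6

Let T_2 = x.
T_3 = -12 + 3x
T_4 = -36 + 5x
T_5 = -60 + 3x
So -60 + 3x = -42, giving x = 6.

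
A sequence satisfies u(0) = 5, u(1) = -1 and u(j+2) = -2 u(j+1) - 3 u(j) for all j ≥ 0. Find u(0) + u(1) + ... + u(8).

-195

u(2) = -2*(-1) - 3*5 = -13
u(3) = -2*(-13) - 3*(-1) = 29
u(4) = -2*29 - 3*(-13) = -19
u(5) = -2*(-19) - 3*29 = -49
u(6) = -2*(-49) - 3*(-19) = 155
u(7) = -2*155 - 3*(-49) = -163
u(8) = -2*(-163) - 3*155 = -139
Sum = 5 + (-1) + (-13) + 29 + (-19) + (-49) + 155 + (-163) + (-139) = -195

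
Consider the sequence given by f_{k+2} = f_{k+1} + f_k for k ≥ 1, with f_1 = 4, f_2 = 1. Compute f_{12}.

f_3 = 1 + 4 = 5
f_4 = 5 + 1 = 6
f_5 = 6 + 5 = 11
f_6 = 11 + 6 = 17
f_7 = 17 + 11 = 28
f_8 = 28 + 17 = 45
f_9 = 45 + 28 = 73
f_{10} = 73 + 45 = 118
f_{11} = 118 + 73 = 191
f_{12} = 191 + 118 = 309

309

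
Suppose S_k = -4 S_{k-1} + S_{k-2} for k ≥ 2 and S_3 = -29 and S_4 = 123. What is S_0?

Rearranging, S_{k-2} = S_k + 4 S_{k-1}.
S_2 = 123 + 4*(-29) = 7
S_1 = -29 + 4*7 = -1
S_0 = 7 + 4*(-1) = 3

3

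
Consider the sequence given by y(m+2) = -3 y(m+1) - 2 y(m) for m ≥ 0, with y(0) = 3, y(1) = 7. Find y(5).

y(2) = -3(7) - 2(3) = -27
y(3) = -3(-27) - 2(7) = 67
y(4) = -3(67) - 2(-27) = -147
y(5) = -3(-147) - 2(67) = 307

307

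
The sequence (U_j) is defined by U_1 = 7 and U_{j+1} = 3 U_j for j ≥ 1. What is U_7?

U_2 = 3(7) = 21
U_3 = 3(21) = 63
U_4 = 3(63) = 189
U_5 = 3(189) = 567
U_6 = 3(567) = 1701
U_7 = 3(1701) = 5103

5103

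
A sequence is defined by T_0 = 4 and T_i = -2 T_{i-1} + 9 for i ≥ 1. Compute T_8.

259

T_1 = -2*4 + 9 = 1
T_2 = -2*1 + 9 = 7
T_3 = -2*7 + 9 = -5
T_4 = -2*(-5) + 9 = 19
T_5 = -2*19 + 9 = -29
T_6 = -2*(-29) + 9 = 67
T_7 = -2*67 + 9 = -125
T_8 = -2*(-125) + 9 = 259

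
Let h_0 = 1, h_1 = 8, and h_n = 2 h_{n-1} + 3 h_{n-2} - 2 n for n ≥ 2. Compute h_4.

133

h_2 = 2*8 + 3*1 - 4 = 15
h_3 = 2*15 + 3*8 - 6 = 48
h_4 = 2*48 + 3*15 - 8 = 133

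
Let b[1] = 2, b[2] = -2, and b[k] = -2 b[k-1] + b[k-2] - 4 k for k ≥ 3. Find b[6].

b[3] = -2(-2) + 2 - 12 = -6
b[4] = -2(-6) + (-2) - 16 = -6
b[5] = -2(-6) + (-6) - 20 = -14
b[6] = -2(-14) + (-6) - 24 = -2

-2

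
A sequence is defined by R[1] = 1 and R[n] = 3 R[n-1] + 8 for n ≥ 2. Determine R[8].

10931

R[2] = 3*1 + 8 = 11
R[3] = 3*11 + 8 = 41
R[4] = 3*41 + 8 = 131
R[5] = 3*131 + 8 = 401
R[6] = 3*401 + 8 = 1211
R[7] = 3*1211 + 8 = 3641
R[8] = 3*3641 + 8 = 10931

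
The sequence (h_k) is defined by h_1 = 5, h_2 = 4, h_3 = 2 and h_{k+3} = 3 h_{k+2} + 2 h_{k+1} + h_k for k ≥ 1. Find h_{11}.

147815

h_4 = 3*2 + 2*4 + 5 = 19
h_5 = 3*19 + 2*2 + 4 = 65
h_6 = 3*65 + 2*19 + 2 = 235
h_7 = 3*235 + 2*65 + 19 = 854
h_8 = 3*854 + 2*235 + 65 = 3097
h_9 = 3*3097 + 2*854 + 235 = 11234
h_{10} = 3*11234 + 2*3097 + 854 = 40750
h_{11} = 3*40750 + 2*11234 + 3097 = 147815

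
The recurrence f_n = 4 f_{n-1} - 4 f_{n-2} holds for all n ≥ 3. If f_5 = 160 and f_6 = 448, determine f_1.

Rearranging, f_{n-2} = (f_n - 4 f_{n-1}) / -4.
f_4 = (448 - 4(160)) / -4 = -192/-4 = 48
f_3 = (160 - 4(48)) / -4 = -32/-4 = 8
f_2 = (48 - 4(8)) / -4 = 16/-4 = -4
f_1 = (8 - 4(-4)) / -4 = 24/-4 = -6

-6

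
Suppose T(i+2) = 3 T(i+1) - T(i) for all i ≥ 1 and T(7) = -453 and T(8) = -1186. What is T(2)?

Rearranging, T(i-2) = -(T(i) - 3 T(i-1)).
T(6) = -(-1186 - 3(-453)) = -173
T(5) = -(-453 - 3(-173)) = -66
T(4) = -(-173 - 3(-66)) = -25
T(3) = -(-66 - 3(-25)) = -9
T(2) = -(-25 - 3(-9)) = -2

-2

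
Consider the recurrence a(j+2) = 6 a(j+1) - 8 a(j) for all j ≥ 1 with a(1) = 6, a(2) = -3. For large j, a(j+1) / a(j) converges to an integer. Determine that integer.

4

The characteristic equation is r^2 - 6r + 8 = 0, which factors as (r - 4)(r - 2) = 0.
So the roots are 4 and 2. Since |4| > |2| and the coefficient of 4^j is non-zero, the ratio tends to 4.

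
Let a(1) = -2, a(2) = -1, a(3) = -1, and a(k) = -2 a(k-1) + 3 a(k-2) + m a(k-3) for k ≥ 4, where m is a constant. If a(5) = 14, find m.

a(4) = -1 - 2m
a(5) = -1 + 3m
So -1 + 3m = 14, giving m = 5.

5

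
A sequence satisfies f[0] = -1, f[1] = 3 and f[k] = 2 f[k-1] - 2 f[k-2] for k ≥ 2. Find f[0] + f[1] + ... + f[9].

-28

f[2] = 2*3 - 2*(-1) = 8
f[3] = 2*8 - 2*3 = 10
f[4] = 2*10 - 2*8 = 4
f[5] = 2*4 - 2*10 = -12
f[6] = 2*(-12) - 2*4 = -32
f[7] = 2*(-32) - 2*(-12) = -40
f[8] = 2*(-40) - 2*(-32) = -16
f[9] = 2*(-16) - 2*(-40) = 48
Sum = (-1) + 3 + 8 + 10 + 4 + (-12) + (-32) + (-40) + (-16) + 48 = -28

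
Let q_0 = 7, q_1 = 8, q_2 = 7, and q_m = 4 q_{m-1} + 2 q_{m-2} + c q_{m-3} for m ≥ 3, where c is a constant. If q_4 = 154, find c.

-1

q_3 = 44 + 7c
q_4 = 190 + 36c
So 190 + 36c = 154, giving c = -1.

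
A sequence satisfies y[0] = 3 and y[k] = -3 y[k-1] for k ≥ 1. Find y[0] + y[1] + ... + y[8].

14763

y[1] = -3*3 = -9
y[2] = -3*(-9) = 27
y[3] = -3*27 = -81
y[4] = -3*(-81) = 243
y[5] = -3*243 = -729
y[6] = -3*(-729) = 2187
y[7] = -3*2187 = -6561
y[8] = -3*(-6561) = 19683
Sum = 3 + (-9) + 27 + (-81) + 243 + (-729) + 2187 + (-6561) + 19683 = 14763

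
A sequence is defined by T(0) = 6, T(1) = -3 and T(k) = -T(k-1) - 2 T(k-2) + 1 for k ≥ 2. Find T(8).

-90

T(2) = -(-3) - 2·6 + 1 = -8
T(3) = -(-8) - 2·(-3) + 1 = 15
T(4) = -15 - 2·(-8) + 1 = 2
T(5) = -2 - 2·15 + 1 = -31
T(6) = -(-31) - 2·2 + 1 = 28
T(7) = -28 - 2·(-31) + 1 = 35
T(8) = -35 - 2·28 + 1 = -90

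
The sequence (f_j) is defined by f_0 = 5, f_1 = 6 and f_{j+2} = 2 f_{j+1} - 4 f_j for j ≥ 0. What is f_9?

f_2 = 2·6 - 4·5 = -8
f_3 = 2·(-8) - 4·6 = -40
f_4 = 2·(-40) - 4·(-8) = -48
f_5 = 2·(-48) - 4·(-40) = 64
f_6 = 2·64 - 4·(-48) = 320
f_7 = 2·320 - 4·64 = 384
f_8 = 2·384 - 4·320 = -512
f_9 = 2·(-512) - 4·384 = -2560

-2560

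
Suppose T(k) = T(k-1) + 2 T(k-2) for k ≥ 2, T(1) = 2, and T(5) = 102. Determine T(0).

Let T(0) = w.
T(2) = 2 + 2w
T(3) = 6 + 2w
T(4) = 10 + 6w
T(5) = 22 + 10w
So 22 + 10w = 102, giving w = 8.

8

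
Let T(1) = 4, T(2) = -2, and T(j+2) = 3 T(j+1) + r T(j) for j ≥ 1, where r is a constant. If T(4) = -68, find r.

-5

T(3) = -6 + 4r
T(4) = -18 + 10r
So -18 + 10r = -68, giving r = -5.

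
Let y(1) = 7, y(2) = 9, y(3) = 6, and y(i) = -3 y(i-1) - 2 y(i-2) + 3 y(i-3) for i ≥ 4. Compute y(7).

y(4) = -3·6 - 2·9 + 3·7 = -15
y(5) = -3·(-15) - 2·6 + 3·9 = 60
y(6) = -3·60 - 2·(-15) + 3·6 = -132
y(7) = -3·(-132) - 2·60 + 3·(-15) = 231

231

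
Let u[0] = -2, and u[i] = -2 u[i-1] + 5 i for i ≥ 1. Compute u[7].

411

u[1] = -2·(-2) + 5 = 9
u[2] = -2·9 + 10 = -8
u[3] = -2·(-8) + 15 = 31
u[4] = -2·31 + 20 = -42
u[5] = -2·(-42) + 25 = 109
u[6] = -2·109 + 30 = -188
u[7] = -2·(-188) + 35 = 411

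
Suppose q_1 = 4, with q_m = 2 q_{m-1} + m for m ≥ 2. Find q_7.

q_2 = 2(4) + 2 = 10
q_3 = 2(10) + 3 = 23
q_4 = 2(23) + 4 = 50
q_5 = 2(50) + 5 = 105
q_6 = 2(105) + 6 = 216
q_7 = 2(216) + 7 = 439

439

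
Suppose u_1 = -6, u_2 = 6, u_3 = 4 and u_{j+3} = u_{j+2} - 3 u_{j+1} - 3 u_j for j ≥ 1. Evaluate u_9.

346

u_4 = 4 - 3·6 - 3·(-6) = 4
u_5 = 4 - 3·4 - 3·6 = -26
u_6 = (-26) - 3·4 - 3·4 = -50
u_7 = (-50) - 3·(-26) - 3·4 = 16
u_8 = 16 - 3·(-50) - 3·(-26) = 244
u_9 = 244 - 3·16 - 3·(-50) = 346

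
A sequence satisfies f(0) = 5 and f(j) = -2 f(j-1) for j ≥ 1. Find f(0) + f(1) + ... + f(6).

215

f(1) = -2(5) = -10
f(2) = -2(-10) = 20
f(3) = -2(20) = -40
f(4) = -2(-40) = 80
f(5) = -2(80) = -160
f(6) = -2(-160) = 320
Sum = 5 + (-10) + 20 + (-40) + 80 + (-160) + 320 = 215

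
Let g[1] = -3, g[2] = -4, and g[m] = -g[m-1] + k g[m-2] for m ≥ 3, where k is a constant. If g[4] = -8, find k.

4

g[3] = 4 - 3k
g[4] = -4 - k
So -4 - k = -8, giving k = 4.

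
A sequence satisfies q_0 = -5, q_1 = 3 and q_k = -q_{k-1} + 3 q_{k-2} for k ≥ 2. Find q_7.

891

q_2 = -3 + 3(-5) = -18
q_3 = -(-18) + 3(3) = 27
q_4 = -27 + 3(-18) = -81
q_5 = -(-81) + 3(27) = 162
q_6 = -162 + 3(-81) = -405
q_7 = -(-405) + 3(162) = 891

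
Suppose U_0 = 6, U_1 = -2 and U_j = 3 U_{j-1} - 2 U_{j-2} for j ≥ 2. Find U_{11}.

-16370

U_2 = 3*(-2) - 2*6 = -18
U_3 = 3*(-18) - 2*(-2) = -50
U_4 = 3*(-50) - 2*(-18) = -114
U_5 = 3*(-114) - 2*(-50) = -242
U_6 = 3*(-242) - 2*(-114) = -498
U_7 = 3*(-498) - 2*(-242) = -1010
U_8 = 3*(-1010) - 2*(-498) = -2034
U_9 = 3*(-2034) - 2*(-1010) = -4082
U_{10} = 3*(-4082) - 2*(-2034) = -8178
U_{11} = 3*(-8178) - 2*(-4082) = -16370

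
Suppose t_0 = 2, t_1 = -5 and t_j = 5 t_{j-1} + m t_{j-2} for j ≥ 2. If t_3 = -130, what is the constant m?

t_2 = -25 + 2m
t_3 = -125 + 5m
So -125 + 5m = -130, giving m = -1.

-1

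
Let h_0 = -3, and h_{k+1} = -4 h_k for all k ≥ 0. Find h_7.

49152

h_1 = -4(-3) = 12
h_2 = -4(12) = -48
h_3 = -4(-48) = 192
h_4 = -4(192) = -768
h_5 = -4(-768) = 3072
h_6 = -4(3072) = -12288
h_7 = -4(-12288) = 49152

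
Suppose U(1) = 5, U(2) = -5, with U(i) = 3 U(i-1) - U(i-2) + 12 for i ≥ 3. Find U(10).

U(3) = 3(-5) - 5 + 12 = -8
U(4) = 3(-8) - (-5) + 12 = -7
U(5) = 3(-7) - (-8) + 12 = -1
U(6) = 3(-1) - (-7) + 12 = 16
U(7) = 3(16) - (-1) + 12 = 61
U(8) = 3(61) - 16 + 12 = 179
U(9) = 3(179) - 61 + 12 = 488
U(10) = 3(488) - 179 + 12 = 1297

1297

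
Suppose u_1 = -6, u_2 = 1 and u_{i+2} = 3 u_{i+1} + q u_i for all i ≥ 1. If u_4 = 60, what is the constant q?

-3

u_3 = 3 - 6q
u_4 = 9 - 17q
So 9 - 17q = 60, giving q = -3.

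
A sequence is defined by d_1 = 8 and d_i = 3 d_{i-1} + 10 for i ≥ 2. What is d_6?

d_2 = 3*8 + 10 = 34
d_3 = 3*34 + 10 = 112
d_4 = 3*112 + 10 = 346
d_5 = 3*346 + 10 = 1048
d_6 = 3*1048 + 10 = 3154

3154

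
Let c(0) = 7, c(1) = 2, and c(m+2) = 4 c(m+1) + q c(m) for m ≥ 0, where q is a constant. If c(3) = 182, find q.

c(2) = 8 + 7q
c(3) = 32 + 30q
So 32 + 30q = 182, giving q = 5.

5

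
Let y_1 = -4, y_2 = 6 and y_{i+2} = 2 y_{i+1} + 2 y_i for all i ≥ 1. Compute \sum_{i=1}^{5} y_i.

y_3 = 2*6 + 2*(-4) = 4
y_4 = 2*4 + 2*6 = 20
y_5 = 2*20 + 2*4 = 48
Sum = (-4) + 6 + 4 + 20 + 48 = 74

74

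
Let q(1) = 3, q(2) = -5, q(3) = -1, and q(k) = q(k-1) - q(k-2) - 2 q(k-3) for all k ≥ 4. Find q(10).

q(4) = (-1) - (-5) - 2(3) = -2
q(5) = (-2) - (-1) - 2(-5) = 9
q(6) = 9 - (-2) - 2(-1) = 13
q(7) = 13 - 9 - 2(-2) = 8
q(8) = 8 - 13 - 2(9) = -23
q(9) = (-23) - 8 - 2(13) = -57
q(10) = (-57) - (-23) - 2(8) = -50

-50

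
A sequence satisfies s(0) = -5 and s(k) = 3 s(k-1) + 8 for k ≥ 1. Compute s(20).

-3486784405

The fixed point is 8/(1 - 3) = -4, so s(k) + 4 = 3(s(k-1) + 4).
Hence s(k) = -1·3^k - 4.
s(20) = -1·3^{20} - 4 = -1·3486784401 - 4 = -3486784405.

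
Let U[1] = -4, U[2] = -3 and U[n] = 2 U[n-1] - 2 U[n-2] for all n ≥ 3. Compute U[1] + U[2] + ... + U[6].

33

U[3] = 2(-3) - 2(-4) = 2
U[4] = 2(2) - 2(-3) = 10
U[5] = 2(10) - 2(2) = 16
U[6] = 2(16) - 2(10) = 12
Sum = (-4) + (-3) + 2 + 10 + 16 + 12 = 33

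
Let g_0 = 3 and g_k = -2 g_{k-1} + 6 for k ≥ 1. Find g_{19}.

-524286

The fixed point is 6/(1 + 2) = 2, so g_k - 2 = -2(g_{k-1} - 2).
Hence g_k = 1·(-2)^k + 2.
g_{19} = 1·(-2)^{19} + 2 = 1·-524288 + 2 = -524286.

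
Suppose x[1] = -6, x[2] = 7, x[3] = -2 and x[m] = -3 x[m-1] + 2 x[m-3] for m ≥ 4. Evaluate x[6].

x[4] = -3·(-2) + 2·(-6) = -6
x[5] = -3·(-6) + 2·7 = 32
x[6] = -3·32 + 2·(-2) = -100

-100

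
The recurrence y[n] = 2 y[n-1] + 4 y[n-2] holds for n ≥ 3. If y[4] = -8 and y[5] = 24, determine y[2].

Rearranging, y[n-2] = (y[n] - 2 y[n-1]) / 4.
y[3] = (24 - 2·(-8)) / 4 = 40/4 = 10
y[2] = (-8 - 2·10) / 4 = -28/4 = -7

-7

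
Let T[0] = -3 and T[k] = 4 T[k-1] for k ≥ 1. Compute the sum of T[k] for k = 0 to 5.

-4095

T[1] = 4·(-3) = -12
T[2] = 4·(-12) = -48
T[3] = 4·(-48) = -192
T[4] = 4·(-192) = -768
T[5] = 4·(-768) = -3072
Sum = (-3) + (-12) + (-48) + (-192) + (-768) + (-3072) = -4095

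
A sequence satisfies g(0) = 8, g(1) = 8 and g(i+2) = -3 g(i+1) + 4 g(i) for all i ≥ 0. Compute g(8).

g(2) = -3(8) + 4(8) = 8
g(3) = -3(8) + 4(8) = 8
g(4) = -3(8) + 4(8) = 8
g(5) = -3(8) + 4(8) = 8
g(6) = -3(8) + 4(8) = 8
g(7) = -3(8) + 4(8) = 8
g(8) = -3(8) + 4(8) = 8

8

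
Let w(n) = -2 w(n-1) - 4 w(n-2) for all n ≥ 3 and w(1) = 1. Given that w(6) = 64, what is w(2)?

-6

Let w(2) = z.
w(3) = -4 - 2z
w(4) = 8
w(5) = 8z
w(6) = -32 - 16z
So -32 - 16z = 64, giving z = -6.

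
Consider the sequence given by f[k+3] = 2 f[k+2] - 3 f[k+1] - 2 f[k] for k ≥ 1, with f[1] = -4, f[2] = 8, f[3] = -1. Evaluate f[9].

631

f[4] = 2·(-1) - 3·8 - 2·(-4) = -18
f[5] = 2·(-18) - 3·(-1) - 2·8 = -49
f[6] = 2·(-49) - 3·(-18) - 2·(-1) = -42
f[7] = 2·(-42) - 3·(-49) - 2·(-18) = 99
f[8] = 2·99 - 3·(-42) - 2·(-49) = 422
f[9] = 2·422 - 3·99 - 2·(-42) = 631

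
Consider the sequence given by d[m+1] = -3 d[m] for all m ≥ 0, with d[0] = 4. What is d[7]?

-8748

d[1] = -3*4 = -12
d[2] = -3*(-12) = 36
d[3] = -3*36 = -108
d[4] = -3*(-108) = 324
d[5] = -3*324 = -972
d[6] = -3*(-972) = 2916
d[7] = -3*2916 = -8748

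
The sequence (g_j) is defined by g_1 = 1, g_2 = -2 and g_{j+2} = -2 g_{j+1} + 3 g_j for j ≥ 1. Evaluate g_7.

547

g_3 = -2(-2) + 3(1) = 7
g_4 = -2(7) + 3(-2) = -20
g_5 = -2(-20) + 3(7) = 61
g_6 = -2(61) + 3(-20) = -182
g_7 = -2(-182) + 3(61) = 547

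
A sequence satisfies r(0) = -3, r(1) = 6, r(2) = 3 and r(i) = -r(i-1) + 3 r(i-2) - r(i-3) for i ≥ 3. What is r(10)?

r(3) = -3 + 3(6) - (-3) = 18
r(4) = -18 + 3(3) - 6 = -15
r(5) = -(-15) + 3(18) - 3 = 66
r(6) = -66 + 3(-15) - 18 = -129
r(7) = -(-129) + 3(66) - (-15) = 342
r(8) = -342 + 3(-129) - 66 = -795
r(9) = -(-795) + 3(342) - (-129) = 1950
r(10) = -1950 + 3(-795) - 342 = -4677

-4677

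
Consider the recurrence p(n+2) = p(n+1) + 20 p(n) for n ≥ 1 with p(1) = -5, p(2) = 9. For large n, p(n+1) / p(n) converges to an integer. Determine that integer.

5

The characteristic equation is r^2 - r - 20 = 0, which factors as (r - 5)(r + 4) = 0.
So the roots are 5 and -4. Since |5| > |-4| and the coefficient of 5^n is non-zero, the ratio tends to 5.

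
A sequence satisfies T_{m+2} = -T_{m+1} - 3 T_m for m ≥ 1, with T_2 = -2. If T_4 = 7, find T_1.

Let T_1 = v.
T_3 = 2 - 3v
T_4 = 4 + 3v
So 4 + 3v = 7, giving v = 1.

1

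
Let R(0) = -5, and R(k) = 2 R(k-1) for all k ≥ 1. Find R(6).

-320

R(1) = 2(-5) = -10
R(2) = 2(-10) = -20
R(3) = 2(-20) = -40
R(4) = 2(-40) = -80
R(5) = 2(-80) = -160
R(6) = 2(-160) = -320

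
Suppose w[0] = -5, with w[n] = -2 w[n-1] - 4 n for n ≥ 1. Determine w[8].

-1064

w[1] = -2(-5) - 4 = 6
w[2] = -2(6) - 8 = -20
w[3] = -2(-20) - 12 = 28
w[4] = -2(28) - 16 = -72
w[5] = -2(-72) - 20 = 124
w[6] = -2(124) - 24 = -272
w[7] = -2(-272) - 28 = 516
w[8] = -2(516) - 32 = -1064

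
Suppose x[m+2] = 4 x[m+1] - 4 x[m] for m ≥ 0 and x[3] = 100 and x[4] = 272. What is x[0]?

-1

Rearranging, x[m-2] = (x[m] - 4 x[m-1]) / -4.
x[2] = (272 - 4*100) / -4 = -128/-4 = 32
x[1] = (100 - 4*32) / -4 = -28/-4 = 7
x[0] = (32 - 4*7) / -4 = 4/-4 = -1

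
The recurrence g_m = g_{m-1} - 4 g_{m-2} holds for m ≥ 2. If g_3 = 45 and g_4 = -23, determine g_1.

-7

Rearranging, g_{m-2} = (g_m - g_{m-1}) / -4.
g_2 = (-23 - 45) / -4 = -68/-4 = 17
g_1 = (45 - 17) / -4 = 28/-4 = -7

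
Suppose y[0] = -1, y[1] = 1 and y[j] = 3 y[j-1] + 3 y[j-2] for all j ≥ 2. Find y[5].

y[2] = 3*1 + 3*(-1) = 0
y[3] = 3*0 + 3*1 = 3
y[4] = 3*3 + 3*0 = 9
y[5] = 3*9 + 3*3 = 36

36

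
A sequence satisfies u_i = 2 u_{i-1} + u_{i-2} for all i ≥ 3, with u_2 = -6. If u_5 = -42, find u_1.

6

Let u_1 = z.
u_3 = -12 + z
u_4 = -30 + 2z
u_5 = -72 + 5z
So -72 + 5z = -42, giving z = 6.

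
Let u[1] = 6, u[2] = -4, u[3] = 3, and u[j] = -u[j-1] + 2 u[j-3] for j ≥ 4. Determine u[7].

-5

u[4] = -3 + 2(6) = 9
u[5] = -9 + 2(-4) = -17
u[6] = -(-17) + 2(3) = 23
u[7] = -23 + 2(9) = -5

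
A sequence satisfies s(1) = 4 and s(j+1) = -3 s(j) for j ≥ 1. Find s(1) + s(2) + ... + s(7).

s(2) = -3*4 = -12
s(3) = -3*(-12) = 36
s(4) = -3*36 = -108
s(5) = -3*(-108) = 324
s(6) = -3*324 = -972
s(7) = -3*(-972) = 2916
Sum = 4 + (-12) + 36 + (-108) + 324 + (-972) + 2916 = 2188

2188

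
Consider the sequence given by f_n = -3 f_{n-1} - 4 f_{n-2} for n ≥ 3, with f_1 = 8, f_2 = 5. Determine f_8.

f_3 = -3*5 - 4*8 = -47
f_4 = -3*(-47) - 4*5 = 121
f_5 = -3*121 - 4*(-47) = -175
f_6 = -3*(-175) - 4*121 = 41
f_7 = -3*41 - 4*(-175) = 577
f_8 = -3*577 - 4*41 = -1895

-1895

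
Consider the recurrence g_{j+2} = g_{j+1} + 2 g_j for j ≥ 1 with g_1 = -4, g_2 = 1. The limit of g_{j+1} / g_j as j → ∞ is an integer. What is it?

2

The characteristic equation is r^2 - r - 2 = 0, which factors as (r - 2)(r + 1) = 0.
So the roots are 2 and -1. Since |2| > |-1| and the coefficient of 2^j is non-zero, the ratio tends to 2.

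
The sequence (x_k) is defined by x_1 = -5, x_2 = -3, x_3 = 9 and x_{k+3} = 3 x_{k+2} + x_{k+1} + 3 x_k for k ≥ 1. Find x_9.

x_4 = 3·9 + (-3) + 3·(-5) = 9
x_5 = 3·9 + 9 + 3·(-3) = 27
x_6 = 3·27 + 9 + 3·9 = 117
x_7 = 3·117 + 27 + 3·9 = 405
x_8 = 3·405 + 117 + 3·27 = 1413
x_9 = 3·1413 + 405 + 3·117 = 4995

4995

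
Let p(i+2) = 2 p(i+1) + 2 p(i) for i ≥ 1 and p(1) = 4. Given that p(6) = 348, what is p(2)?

Let p(2) = v.
p(3) = 8 + 2v
p(4) = 16 + 6v
p(5) = 48 + 16v
p(6) = 128 + 44v
So 128 + 44v = 348, giving v = 5.

5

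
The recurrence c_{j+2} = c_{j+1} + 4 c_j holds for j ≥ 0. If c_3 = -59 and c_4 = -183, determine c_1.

Rearranging, c_{j-2} = (c_j - c_{j-1}) / 4.
c_2 = (-183 - (-59)) / 4 = -124/4 = -31
c_1 = (-59 - (-31)) / 4 = -28/4 = -7

-7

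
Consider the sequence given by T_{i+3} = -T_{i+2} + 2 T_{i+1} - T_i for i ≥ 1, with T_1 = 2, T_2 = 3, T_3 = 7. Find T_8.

T_4 = -7 + 2(3) - 2 = -3
T_5 = -(-3) + 2(7) - 3 = 14
T_6 = -14 + 2(-3) - 7 = -27
T_7 = -(-27) + 2(14) - (-3) = 58
T_8 = -58 + 2(-27) - 14 = -126

-126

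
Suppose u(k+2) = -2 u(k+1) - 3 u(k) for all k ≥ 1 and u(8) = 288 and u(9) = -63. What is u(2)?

6

Rearranging, u(k-2) = (u(k) + 2 u(k-1)) / -3.
u(7) = (-63 + 2·288) / -3 = 513/-3 = -171
u(6) = (288 + 2·(-171)) / -3 = -54/-3 = 18
u(5) = (-171 + 2·18) / -3 = -135/-3 = 45
u(4) = (18 + 2·45) / -3 = 108/-3 = -36
u(3) = (45 + 2·(-36)) / -3 = -27/-3 = 9
u(2) = (-36 + 2·9) / -3 = -18/-3 = 6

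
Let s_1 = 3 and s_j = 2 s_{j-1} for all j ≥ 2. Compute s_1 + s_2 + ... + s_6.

189

s_2 = 2·3 = 6
s_3 = 2·6 = 12
s_4 = 2·12 = 24
s_5 = 2·24 = 48
s_6 = 2·48 = 96
Sum = 3 + 6 + 12 + 24 + 48 + 96 = 189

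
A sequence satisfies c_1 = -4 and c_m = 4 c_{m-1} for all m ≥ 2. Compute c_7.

c_2 = 4·(-4) = -16
c_3 = 4·(-16) = -64
c_4 = 4·(-64) = -256
c_5 = 4·(-256) = -1024
c_6 = 4·(-1024) = -4096
c_7 = 4·(-4096) = -16384

-16384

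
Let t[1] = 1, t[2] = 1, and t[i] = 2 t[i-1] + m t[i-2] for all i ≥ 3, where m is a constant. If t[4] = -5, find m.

-3

t[3] = 2 + m
t[4] = 4 + 3m
So 4 + 3m = -5, giving m = -3.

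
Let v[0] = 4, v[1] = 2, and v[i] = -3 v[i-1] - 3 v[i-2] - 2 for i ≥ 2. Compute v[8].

v[2] = -3·2 - 3·4 - 2 = -20
v[3] = -3·(-20) - 3·2 - 2 = 52
v[4] = -3·52 - 3·(-20) - 2 = -98
v[5] = -3·(-98) - 3·52 - 2 = 136
v[6] = -3·136 - 3·(-98) - 2 = -116
v[7] = -3·(-116) - 3·136 - 2 = -62
v[8] = -3·(-62) - 3·(-116) - 2 = 532

532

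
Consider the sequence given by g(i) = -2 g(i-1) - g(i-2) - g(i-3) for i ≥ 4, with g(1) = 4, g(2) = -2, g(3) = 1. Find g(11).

240

g(4) = -2·1 - (-2) - 4 = -4
g(5) = -2·(-4) - 1 - (-2) = 9
g(6) = -2·9 - (-4) - 1 = -15
g(7) = -2·(-15) - 9 - (-4) = 25
g(8) = -2·25 - (-15) - 9 = -44
g(9) = -2·(-44) - 25 - (-15) = 78
g(10) = -2·78 - (-44) - 25 = -137
g(11) = -2·(-137) - 78 - (-44) = 240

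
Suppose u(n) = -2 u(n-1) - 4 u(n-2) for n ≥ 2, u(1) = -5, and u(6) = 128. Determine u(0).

Let u(0) = x.
u(2) = 10 - 4x
u(3) = 8x
u(4) = -40
u(5) = 80 - 32x
u(6) = 64x
So 64x = 128, giving x = 2.

2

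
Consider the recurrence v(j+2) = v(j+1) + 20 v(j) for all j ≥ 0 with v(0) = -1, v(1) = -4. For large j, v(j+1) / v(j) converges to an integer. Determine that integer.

The characteristic equation is r^2 - r - 20 = 0, which factors as (r - 5)(r + 4) = 0.
So the roots are 5 and -4. Since |5| > |-4| and the coefficient of 5^j is non-zero, the ratio tends to 5.

5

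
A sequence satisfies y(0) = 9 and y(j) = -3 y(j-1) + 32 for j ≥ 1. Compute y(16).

43046729

The fixed point is 32/(1 + 3) = 8, so y(j) - 8 = -3(y(j-1) - 8).
Hence y(j) = 1·(-3)^j + 8.
y(16) = 1·(-3)^{16} + 8 = 1·43046721 + 8 = 43046729.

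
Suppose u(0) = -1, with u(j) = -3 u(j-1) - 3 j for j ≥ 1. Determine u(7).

951

u(1) = -3*(-1) - 3 = 0
u(2) = -3*0 - 6 = -6
u(3) = -3*(-6) - 9 = 9
u(4) = -3*9 - 12 = -39
u(5) = -3*(-39) - 15 = 102
u(6) = -3*102 - 18 = -324
u(7) = -3*(-324) - 21 = 951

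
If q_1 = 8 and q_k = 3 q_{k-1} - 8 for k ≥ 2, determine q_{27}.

10167463313320

The fixed point is -8/(1 - 3) = 4, so q_k - 4 = 3(q_{k-1} - 4).
Hence q_k = 4·3^{k-1} + 4.
q_{27} = 4·3^{26} + 4 = 4·2541865828329 + 4 = 10167463313320.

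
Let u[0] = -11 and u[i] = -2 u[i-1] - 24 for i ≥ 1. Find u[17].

393208

The fixed point is -24/(1 + 2) = -8, so u[i] + 8 = -2(u[i-1] + 8).
Hence u[i] = -3·(-2)^i - 8.
u[17] = -3·(-2)^{17} - 8 = -3·-131072 - 8 = 393208.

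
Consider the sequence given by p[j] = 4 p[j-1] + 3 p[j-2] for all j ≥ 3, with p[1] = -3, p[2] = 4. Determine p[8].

p[3] = 4(4) + 3(-3) = 7
p[4] = 4(7) + 3(4) = 40
p[5] = 4(40) + 3(7) = 181
p[6] = 4(181) + 3(40) = 844
p[7] = 4(844) + 3(181) = 3919
p[8] = 4(3919) + 3(844) = 18208

18208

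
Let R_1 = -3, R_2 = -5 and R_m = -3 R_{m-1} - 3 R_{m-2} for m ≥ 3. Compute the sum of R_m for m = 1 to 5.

58

R_3 = -3·(-5) - 3·(-3) = 24
R_4 = -3·24 - 3·(-5) = -57
R_5 = -3·(-57) - 3·24 = 99
Sum = (-3) + (-5) + 24 + (-57) + 99 = 58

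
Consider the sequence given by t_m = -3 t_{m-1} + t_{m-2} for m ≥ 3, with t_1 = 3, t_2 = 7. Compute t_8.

t_3 = -3·7 + 3 = -18
t_4 = -3·(-18) + 7 = 61
t_5 = -3·61 + (-18) = -201
t_6 = -3·(-201) + 61 = 664
t_7 = -3·664 + (-201) = -2193
t_8 = -3·(-2193) + 664 = 7243

7243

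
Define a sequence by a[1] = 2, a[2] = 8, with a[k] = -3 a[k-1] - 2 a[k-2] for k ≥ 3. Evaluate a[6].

a[3] = -3·8 - 2·2 = -28
a[4] = -3·(-28) - 2·8 = 68
a[5] = -3·68 - 2·(-28) = -148
a[6] = -3·(-148) - 2·68 = 308

308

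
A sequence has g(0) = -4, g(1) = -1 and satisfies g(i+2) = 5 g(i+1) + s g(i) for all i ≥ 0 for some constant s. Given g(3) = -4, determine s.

-1

g(2) = -5 - 4s
g(3) = -25 - 21s
So -25 - 21s = -4, giving s = -1.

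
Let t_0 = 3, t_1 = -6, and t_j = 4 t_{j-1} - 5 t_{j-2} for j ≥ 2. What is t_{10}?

36681

t_2 = 4(-6) - 5(3) = -39
t_3 = 4(-39) - 5(-6) = -126
t_4 = 4(-126) - 5(-39) = -309
t_5 = 4(-309) - 5(-126) = -606
t_6 = 4(-606) - 5(-309) = -879
t_7 = 4(-879) - 5(-606) = -486
t_8 = 4(-486) - 5(-879) = 2451
t_9 = 4(2451) - 5(-486) = 12234
t_{10} = 4(12234) - 5(2451) = 36681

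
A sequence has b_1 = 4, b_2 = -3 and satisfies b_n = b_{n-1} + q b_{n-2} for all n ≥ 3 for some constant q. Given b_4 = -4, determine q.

b_3 = -3 + 4q
b_4 = -3 + q
So -3 + q = -4, giving q = -1.

-1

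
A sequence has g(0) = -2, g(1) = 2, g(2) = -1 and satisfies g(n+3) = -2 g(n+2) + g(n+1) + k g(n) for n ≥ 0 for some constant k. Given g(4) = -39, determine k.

-5

g(3) = 4 - 2k
g(4) = -9 + 6k
So -9 + 6k = -39, giving k = -5.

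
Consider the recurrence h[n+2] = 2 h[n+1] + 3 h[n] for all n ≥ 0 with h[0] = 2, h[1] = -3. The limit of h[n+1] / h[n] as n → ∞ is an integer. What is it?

3

The characteristic equation is r^2 - 2r - 3 = 0, which factors as (r - 3)(r + 1) = 0.
So the roots are 3 and -1. Since |3| > |-1| and the coefficient of 3^n is non-zero, the ratio tends to 3.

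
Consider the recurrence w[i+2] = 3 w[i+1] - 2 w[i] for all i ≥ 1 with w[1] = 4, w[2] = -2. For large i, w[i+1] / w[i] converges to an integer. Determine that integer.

2

The characteristic equation is r^2 - 3r + 2 = 0, which factors as (r - 2)(r - 1) = 0.
So the roots are 2 and 1. Since |2| > |1| and the coefficient of 2^i is non-zero, the ratio tends to 2.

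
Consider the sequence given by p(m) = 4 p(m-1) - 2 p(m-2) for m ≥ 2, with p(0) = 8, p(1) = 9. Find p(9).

p(2) = 4(9) - 2(8) = 20
p(3) = 4(20) - 2(9) = 62
p(4) = 4(62) - 2(20) = 208
p(5) = 4(208) - 2(62) = 708
p(6) = 4(708) - 2(208) = 2416
p(7) = 4(2416) - 2(708) = 8248
p(8) = 4(8248) - 2(2416) = 28160
p(9) = 4(28160) - 2(8248) = 96144

96144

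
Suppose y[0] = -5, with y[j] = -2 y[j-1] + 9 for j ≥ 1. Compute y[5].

259

y[1] = -2(-5) + 9 = 19
y[2] = -2(19) + 9 = -29
y[3] = -2(-29) + 9 = 67
y[4] = -2(67) + 9 = -125
y[5] = -2(-125) + 9 = 259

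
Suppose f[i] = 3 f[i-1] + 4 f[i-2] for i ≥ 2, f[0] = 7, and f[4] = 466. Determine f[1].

2

Let f[1] = z.
f[2] = 28 + 3z
f[3] = 84 + 13z
f[4] = 364 + 51z
So 364 + 51z = 466, giving z = 2.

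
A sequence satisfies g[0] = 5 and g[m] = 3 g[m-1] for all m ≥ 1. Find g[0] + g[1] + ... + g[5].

1820

g[1] = 3·5 = 15
g[2] = 3·15 = 45
g[3] = 3·45 = 135
g[4] = 3·135 = 405
g[5] = 3·405 = 1215
Sum = 5 + 15 + 45 + 135 + 405 + 1215 = 1820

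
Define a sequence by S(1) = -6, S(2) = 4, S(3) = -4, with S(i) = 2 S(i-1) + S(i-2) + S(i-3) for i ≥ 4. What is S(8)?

S(4) = 2·(-4) + 4 + (-6) = -10
S(5) = 2·(-10) + (-4) + 4 = -20
S(6) = 2·(-20) + (-10) + (-4) = -54
S(7) = 2·(-54) + (-20) + (-10) = -138
S(8) = 2·(-138) + (-54) + (-20) = -350

-350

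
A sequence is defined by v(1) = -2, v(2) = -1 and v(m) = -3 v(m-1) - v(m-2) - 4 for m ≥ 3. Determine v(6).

v(3) = -3*(-1) - (-2) - 4 = 1
v(4) = -3*1 - (-1) - 4 = -6
v(5) = -3*(-6) - 1 - 4 = 13
v(6) = -3*13 - (-6) - 4 = -37

-37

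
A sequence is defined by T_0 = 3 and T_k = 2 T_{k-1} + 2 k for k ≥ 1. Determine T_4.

100

T_1 = 2*3 + 2 = 8
T_2 = 2*8 + 4 = 20
T_3 = 2*20 + 6 = 46
T_4 = 2*46 + 8 = 100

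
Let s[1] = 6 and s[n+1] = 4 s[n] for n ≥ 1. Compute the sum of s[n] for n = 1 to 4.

s[2] = 4·6 = 24
s[3] = 4·24 = 96
s[4] = 4·96 = 384
Sum = 6 + 24 + 96 + 384 = 510

510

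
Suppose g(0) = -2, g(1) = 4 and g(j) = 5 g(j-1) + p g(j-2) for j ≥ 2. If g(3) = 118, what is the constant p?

g(2) = 20 - 2p
g(3) = 100 - 6p
So 100 - 6p = 118, giving p = -3.

-3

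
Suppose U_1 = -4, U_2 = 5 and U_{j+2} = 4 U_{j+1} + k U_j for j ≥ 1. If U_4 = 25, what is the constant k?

U_3 = 20 - 4k
U_4 = 80 - 11k
So 80 - 11k = 25, giving k = 5.

5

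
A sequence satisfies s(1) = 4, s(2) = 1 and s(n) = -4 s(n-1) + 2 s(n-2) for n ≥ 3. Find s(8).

-5624

s(3) = -4*1 + 2*4 = 4
s(4) = -4*4 + 2*1 = -14
s(5) = -4*(-14) + 2*4 = 64
s(6) = -4*64 + 2*(-14) = -284
s(7) = -4*(-284) + 2*64 = 1264
s(8) = -4*1264 + 2*(-284) = -5624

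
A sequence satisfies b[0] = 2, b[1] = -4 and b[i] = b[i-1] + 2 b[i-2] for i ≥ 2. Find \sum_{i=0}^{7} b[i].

b[2] = (-4) + 2(2) = 0
b[3] = 0 + 2(-4) = -8
b[4] = (-8) + 2(0) = -8
b[5] = (-8) + 2(-8) = -24
b[6] = (-24) + 2(-8) = -40
b[7] = (-40) + 2(-24) = -88
Sum = 2 + (-4) + 0 + (-8) + (-8) + (-24) + (-40) + (-88) = -170

-170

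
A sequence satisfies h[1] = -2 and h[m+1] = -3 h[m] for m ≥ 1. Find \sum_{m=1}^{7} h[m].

h[2] = -3·(-2) = 6
h[3] = -3·6 = -18
h[4] = -3·(-18) = 54
h[5] = -3·54 = -162
h[6] = -3·(-162) = 486
h[7] = -3·486 = -1458
Sum = (-2) + 6 + (-18) + 54 + (-162) + 486 + (-1458) = -1094

-1094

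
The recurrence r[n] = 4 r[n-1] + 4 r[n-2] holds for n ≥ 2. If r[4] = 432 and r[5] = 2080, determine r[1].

2

Rearranging, r[n-2] = (r[n] - 4 r[n-1]) / 4.
r[3] = (2080 - 4*432) / 4 = 352/4 = 88
r[2] = (432 - 4*88) / 4 = 80/4 = 20
r[1] = (88 - 4*20) / 4 = 8/4 = 2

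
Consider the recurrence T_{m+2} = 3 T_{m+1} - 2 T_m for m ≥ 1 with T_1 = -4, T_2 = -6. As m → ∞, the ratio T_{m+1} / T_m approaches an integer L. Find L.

2

The characteristic equation is r^2 - 3r + 2 = 0, which factors as (r - 2)(r - 1) = 0.
So the roots are 2 and 1. Since |2| > |1| and the coefficient of 2^m is non-zero, the ratio tends to 2.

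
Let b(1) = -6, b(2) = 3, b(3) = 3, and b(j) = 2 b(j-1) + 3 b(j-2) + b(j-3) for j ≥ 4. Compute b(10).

b(4) = 2(3) + 3(3) + (-6) = 9
b(5) = 2(9) + 3(3) + 3 = 30
b(6) = 2(30) + 3(9) + 3 = 90
b(7) = 2(90) + 3(30) + 9 = 279
b(8) = 2(279) + 3(90) + 30 = 858
b(9) = 2(858) + 3(279) + 90 = 2643
b(10) = 2(2643) + 3(858) + 279 = 8139

8139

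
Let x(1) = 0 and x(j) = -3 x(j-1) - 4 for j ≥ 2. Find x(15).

4782968

The fixed point is -4/(1 + 3) = -1, so x(j) + 1 = -3(x(j-1) + 1).
Hence x(j) = 1·(-3)^{j-1} - 1.
x(15) = 1·(-3)^{14} - 1 = 1·4782969 - 1 = 4782968.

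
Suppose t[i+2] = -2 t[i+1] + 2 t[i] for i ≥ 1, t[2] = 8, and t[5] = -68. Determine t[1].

5

Let t[1] = z.
t[3] = -16 + 2z
t[4] = 48 - 4z
t[5] = -128 + 12z
So -128 + 12z = -68, giving z = 5.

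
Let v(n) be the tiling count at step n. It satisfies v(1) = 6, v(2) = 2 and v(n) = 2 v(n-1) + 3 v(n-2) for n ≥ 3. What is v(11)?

v(3) = 2(2) + 3(6) = 22
v(4) = 2(22) + 3(2) = 50
v(5) = 2(50) + 3(22) = 166
v(6) = 2(166) + 3(50) = 482
v(7) = 2(482) + 3(166) = 1462
v(8) = 2(1462) + 3(482) = 4370
v(9) = 2(4370) + 3(1462) = 13126
v(10) = 2(13126) + 3(4370) = 39362
v(11) = 2(39362) + 3(13126) = 118102

118102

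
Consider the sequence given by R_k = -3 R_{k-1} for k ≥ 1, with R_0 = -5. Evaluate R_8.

R_1 = -3*(-5) = 15
R_2 = -3*15 = -45
R_3 = -3*(-45) = 135
R_4 = -3*135 = -405
R_5 = -3*(-405) = 1215
R_6 = -3*1215 = -3645
R_7 = -3*(-3645) = 10935
R_8 = -3*10935 = -32805

-32805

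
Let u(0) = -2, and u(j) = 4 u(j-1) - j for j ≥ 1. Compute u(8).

-160196

u(1) = 4(-2) - 1 = -9
u(2) = 4(-9) - 2 = -38
u(3) = 4(-38) - 3 = -155
u(4) = 4(-155) - 4 = -624
u(5) = 4(-624) - 5 = -2501
u(6) = 4(-2501) - 6 = -10010
u(7) = 4(-10010) - 7 = -40047
u(8) = 4(-40047) - 8 = -160196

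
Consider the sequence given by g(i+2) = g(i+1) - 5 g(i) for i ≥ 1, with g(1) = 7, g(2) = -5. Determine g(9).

g(3) = (-5) - 5*7 = -40
g(4) = (-40) - 5*(-5) = -15
g(5) = (-15) - 5*(-40) = 185
g(6) = 185 - 5*(-15) = 260
g(7) = 260 - 5*185 = -665
g(8) = (-665) - 5*260 = -1965
g(9) = (-1965) - 5*(-665) = 1360

1360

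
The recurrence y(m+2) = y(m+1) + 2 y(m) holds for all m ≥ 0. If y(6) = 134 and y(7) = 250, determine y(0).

Rearranging, y(m-2) = (y(m) - y(m-1)) / 2.
y(5) = (250 - 134) / 2 = 116/2 = 58
y(4) = (134 - 58) / 2 = 76/2 = 38
y(3) = (58 - 38) / 2 = 20/2 = 10
y(2) = (38 - 10) / 2 = 28/2 = 14
y(1) = (10 - 14) / 2 = -4/2 = -2
y(0) = (14 - (-2)) / 2 = 16/2 = 8

8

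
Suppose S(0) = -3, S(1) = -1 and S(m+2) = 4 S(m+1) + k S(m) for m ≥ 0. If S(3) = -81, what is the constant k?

5

S(2) = -4 - 3k
S(3) = -16 - 13k
So -16 - 13k = -81, giving k = 5.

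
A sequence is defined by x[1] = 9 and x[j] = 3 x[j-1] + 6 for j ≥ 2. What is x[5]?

x[2] = 3(9) + 6 = 33
x[3] = 3(33) + 6 = 105
x[4] = 3(105) + 6 = 321
x[5] = 3(321) + 6 = 969

969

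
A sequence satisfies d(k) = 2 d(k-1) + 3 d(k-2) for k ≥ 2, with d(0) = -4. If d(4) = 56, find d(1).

7

Let d(1) = z.
d(2) = -12 + 2z
d(3) = -24 + 7z
d(4) = -84 + 20z
So -84 + 20z = 56, giving z = 7.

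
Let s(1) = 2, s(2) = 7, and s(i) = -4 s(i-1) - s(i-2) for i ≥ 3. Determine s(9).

s(3) = -4·7 - 2 = -30
s(4) = -4·(-30) - 7 = 113
s(5) = -4·113 - (-30) = -422
s(6) = -4·(-422) - 113 = 1575
s(7) = -4·1575 - (-422) = -5878
s(8) = -4·(-5878) - 1575 = 21937
s(9) = -4·21937 - (-5878) = -81870

-81870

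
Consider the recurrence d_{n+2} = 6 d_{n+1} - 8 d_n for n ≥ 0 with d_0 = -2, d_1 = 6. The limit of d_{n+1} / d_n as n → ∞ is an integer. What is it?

The characteristic equation is r^2 - 6r + 8 = 0, which factors as (r - 4)(r - 2) = 0.
So the roots are 4 and 2. Since |4| > |2| and the coefficient of 4^n is non-zero, the ratio tends to 4.

4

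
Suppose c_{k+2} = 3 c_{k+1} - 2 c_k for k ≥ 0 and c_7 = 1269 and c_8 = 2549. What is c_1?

Rearranging, c_{k-2} = (c_k - 3 c_{k-1}) / -2.
c_6 = (2549 - 3(1269)) / -2 = -1258/-2 = 629
c_5 = (1269 - 3(629)) / -2 = -618/-2 = 309
c_4 = (629 - 3(309)) / -2 = -298/-2 = 149
c_3 = (309 - 3(149)) / -2 = -138/-2 = 69
c_2 = (149 - 3(69)) / -2 = -58/-2 = 29
c_1 = (69 - 3(29)) / -2 = -18/-2 = 9

9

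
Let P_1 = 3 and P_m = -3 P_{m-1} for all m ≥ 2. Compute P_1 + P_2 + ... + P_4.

-60

P_2 = -3(3) = -9
P_3 = -3(-9) = 27
P_4 = -3(27) = -81
Sum = 3 + (-9) + 27 + (-81) = -60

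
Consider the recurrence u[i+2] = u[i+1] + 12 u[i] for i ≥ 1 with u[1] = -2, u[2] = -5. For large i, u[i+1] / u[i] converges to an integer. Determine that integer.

4

The characteristic equation is r^2 - r - 12 = 0, which factors as (r - 4)(r + 3) = 0.
So the roots are 4 and -3. Since |4| > |-3| and the coefficient of 4^i is non-zero, the ratio tends to 4.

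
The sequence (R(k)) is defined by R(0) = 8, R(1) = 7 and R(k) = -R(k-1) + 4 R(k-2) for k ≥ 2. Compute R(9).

R(2) = -7 + 4*8 = 25
R(3) = -25 + 4*7 = 3
R(4) = -3 + 4*25 = 97
R(5) = -97 + 4*3 = -85
R(6) = -(-85) + 4*97 = 473
R(7) = -473 + 4*(-85) = -813
R(8) = -(-813) + 4*473 = 2705
R(9) = -2705 + 4*(-813) = -5957

-5957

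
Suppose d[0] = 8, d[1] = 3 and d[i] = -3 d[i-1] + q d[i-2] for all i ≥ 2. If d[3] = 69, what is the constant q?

d[2] = -9 + 8q
d[3] = 27 - 21q
So 27 - 21q = 69, giving q = -2.

-2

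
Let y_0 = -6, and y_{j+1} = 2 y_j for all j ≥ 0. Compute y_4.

-96

y_1 = 2(-6) = -12
y_2 = 2(-12) = -24
y_3 = 2(-24) = -48
y_4 = 2(-48) = -96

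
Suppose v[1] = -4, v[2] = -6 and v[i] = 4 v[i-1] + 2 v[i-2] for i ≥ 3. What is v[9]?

-244544

v[3] = 4(-6) + 2(-4) = -32
v[4] = 4(-32) + 2(-6) = -140
v[5] = 4(-140) + 2(-32) = -624
v[6] = 4(-624) + 2(-140) = -2776
v[7] = 4(-2776) + 2(-624) = -12352
v[8] = 4(-12352) + 2(-2776) = -54960
v[9] = 4(-54960) + 2(-12352) = -244544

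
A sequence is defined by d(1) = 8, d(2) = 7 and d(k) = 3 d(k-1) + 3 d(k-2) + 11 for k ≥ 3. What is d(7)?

d(3) = 3·7 + 3·8 + 11 = 56
d(4) = 3·56 + 3·7 + 11 = 200
d(5) = 3·200 + 3·56 + 11 = 779
d(6) = 3·779 + 3·200 + 11 = 2948
d(7) = 3·2948 + 3·779 + 11 = 11192

11192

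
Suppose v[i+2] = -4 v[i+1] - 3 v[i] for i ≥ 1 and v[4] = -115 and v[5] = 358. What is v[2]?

Rearranging, v[i-2] = (v[i] + 4 v[i-1]) / -3.
v[3] = (358 + 4*(-115)) / -3 = -102/-3 = 34
v[2] = (-115 + 4*34) / -3 = 21/-3 = -7

-7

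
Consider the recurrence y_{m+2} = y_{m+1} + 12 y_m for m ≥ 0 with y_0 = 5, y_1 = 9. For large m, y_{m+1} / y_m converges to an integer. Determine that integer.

4

The characteristic equation is r^2 - r - 12 = 0, which factors as (r - 4)(r + 3) = 0.
So the roots are 4 and -3. Since |4| > |-3| and the coefficient of 4^m is non-zero, the ratio tends to 4.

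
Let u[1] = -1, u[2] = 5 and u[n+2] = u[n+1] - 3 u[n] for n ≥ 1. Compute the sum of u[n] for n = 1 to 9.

u[3] = 5 - 3·(-1) = 8
u[4] = 8 - 3·5 = -7
u[5] = (-7) - 3·8 = -31
u[6] = (-31) - 3·(-7) = -10
u[7] = (-10) - 3·(-31) = 83
u[8] = 83 - 3·(-10) = 113
u[9] = 113 - 3·83 = -136
Sum = (-1) + 5 + 8 + (-7) + (-31) + (-10) + 83 + 113 + (-136) = 24

24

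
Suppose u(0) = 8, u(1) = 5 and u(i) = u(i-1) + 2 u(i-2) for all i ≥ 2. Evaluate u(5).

135

u(2) = 5 + 2·8 = 21
u(3) = 21 + 2·5 = 31
u(4) = 31 + 2·21 = 73
u(5) = 73 + 2·31 = 135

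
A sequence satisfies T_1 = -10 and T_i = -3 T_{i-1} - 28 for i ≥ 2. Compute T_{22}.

31381059602

The fixed point is -28/(1 + 3) = -7, so T_i + 7 = -3(T_{i-1} + 7).
Hence T_i = -3·(-3)^{i-1} - 7.
T_{22} = -3·(-3)^{21} - 7 = -3·-10460353203 - 7 = 31381059602.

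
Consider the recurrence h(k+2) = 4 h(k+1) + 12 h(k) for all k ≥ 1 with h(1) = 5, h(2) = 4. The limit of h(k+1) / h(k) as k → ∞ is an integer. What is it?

The characteristic equation is r^2 - 4r - 12 = 0, which factors as (r - 6)(r + 2) = 0.
So the roots are 6 and -2. Since |6| > |-2| and the coefficient of 6^k is non-zero, the ratio tends to 6.

6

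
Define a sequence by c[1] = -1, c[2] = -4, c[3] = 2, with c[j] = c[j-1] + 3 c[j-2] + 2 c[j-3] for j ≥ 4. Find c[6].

-46

c[4] = 2 + 3(-4) + 2(-1) = -12
c[5] = (-12) + 3(2) + 2(-4) = -14
c[6] = (-14) + 3(-12) + 2(2) = -46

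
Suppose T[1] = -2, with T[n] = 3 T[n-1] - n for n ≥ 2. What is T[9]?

T[2] = 3·(-2) - 2 = -8
T[3] = 3·(-8) - 3 = -27
T[4] = 3·(-27) - 4 = -85
T[5] = 3·(-85) - 5 = -260
T[6] = 3·(-260) - 6 = -786
T[7] = 3·(-786) - 7 = -2365
T[8] = 3·(-2365) - 8 = -7103
T[9] = 3·(-7103) - 9 = -21318

-21318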